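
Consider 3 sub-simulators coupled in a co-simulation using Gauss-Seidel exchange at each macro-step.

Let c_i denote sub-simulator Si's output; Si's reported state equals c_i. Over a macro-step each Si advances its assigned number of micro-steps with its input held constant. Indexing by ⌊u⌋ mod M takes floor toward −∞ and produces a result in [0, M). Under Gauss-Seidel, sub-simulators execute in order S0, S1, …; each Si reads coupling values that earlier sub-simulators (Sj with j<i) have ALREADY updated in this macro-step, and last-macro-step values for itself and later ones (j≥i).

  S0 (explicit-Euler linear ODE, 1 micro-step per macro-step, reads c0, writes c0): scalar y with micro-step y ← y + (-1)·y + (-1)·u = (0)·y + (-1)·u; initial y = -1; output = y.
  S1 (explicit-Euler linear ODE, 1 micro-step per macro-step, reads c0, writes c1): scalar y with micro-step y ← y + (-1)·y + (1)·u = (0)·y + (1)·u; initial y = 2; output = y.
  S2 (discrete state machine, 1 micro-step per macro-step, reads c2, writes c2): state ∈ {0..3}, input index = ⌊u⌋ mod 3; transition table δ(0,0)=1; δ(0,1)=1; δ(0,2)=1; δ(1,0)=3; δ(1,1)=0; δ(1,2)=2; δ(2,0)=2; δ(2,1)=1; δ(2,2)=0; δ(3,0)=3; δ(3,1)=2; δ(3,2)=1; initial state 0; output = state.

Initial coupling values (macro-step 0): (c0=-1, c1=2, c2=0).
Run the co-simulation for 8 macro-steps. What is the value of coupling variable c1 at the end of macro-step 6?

macro 1: S0 reads c0=-1 → after 1×micro: 1; S1 reads c0=1 → after 1×micro: 1; S2 reads c2=0 → after 1×micro: 1 ⇒ (c0=1, c1=1, c2=1)
macro 2: S0 reads c0=1 → after 1×micro: -1; S1 reads c0=-1 → after 1×micro: -1; S2 reads c2=1 → after 1×micro: 0 ⇒ (c0=-1, c1=-1, c2=0)
macro 3: S0 reads c0=-1 → after 1×micro: 1; S1 reads c0=1 → after 1×micro: 1; S2 reads c2=0 → after 1×micro: 1 ⇒ (c0=1, c1=1, c2=1)
macro 4: S0 reads c0=1 → after 1×micro: -1; S1 reads c0=-1 → after 1×micro: -1; S2 reads c2=1 → after 1×micro: 0 ⇒ (c0=-1, c1=-1, c2=0)
macro 5: S0 reads c0=-1 → after 1×micro: 1; S1 reads c0=1 → after 1×micro: 1; S2 reads c2=0 → after 1×micro: 1 ⇒ (c0=1, c1=1, c2=1)
macro 6: S0 reads c0=1 → after 1×micro: -1; S1 reads c0=-1 → after 1×micro: -1; S2 reads c2=1 → after 1×micro: 0 ⇒ (c0=-1, c1=-1, c2=0)
macro 7: S0 reads c0=-1 → after 1×micro: 1; S1 reads c0=1 → after 1×micro: 1; S2 reads c2=0 → after 1×micro: 1 ⇒ (c0=1, c1=1, c2=1)
macro 8: S0 reads c0=1 → after 1×micro: -1; S1 reads c0=-1 → after 1×micro: -1; S2 reads c2=1 → after 1×micro: 0 ⇒ (c0=-1, c1=-1, c2=0)

c1 at macro-step 6 = -1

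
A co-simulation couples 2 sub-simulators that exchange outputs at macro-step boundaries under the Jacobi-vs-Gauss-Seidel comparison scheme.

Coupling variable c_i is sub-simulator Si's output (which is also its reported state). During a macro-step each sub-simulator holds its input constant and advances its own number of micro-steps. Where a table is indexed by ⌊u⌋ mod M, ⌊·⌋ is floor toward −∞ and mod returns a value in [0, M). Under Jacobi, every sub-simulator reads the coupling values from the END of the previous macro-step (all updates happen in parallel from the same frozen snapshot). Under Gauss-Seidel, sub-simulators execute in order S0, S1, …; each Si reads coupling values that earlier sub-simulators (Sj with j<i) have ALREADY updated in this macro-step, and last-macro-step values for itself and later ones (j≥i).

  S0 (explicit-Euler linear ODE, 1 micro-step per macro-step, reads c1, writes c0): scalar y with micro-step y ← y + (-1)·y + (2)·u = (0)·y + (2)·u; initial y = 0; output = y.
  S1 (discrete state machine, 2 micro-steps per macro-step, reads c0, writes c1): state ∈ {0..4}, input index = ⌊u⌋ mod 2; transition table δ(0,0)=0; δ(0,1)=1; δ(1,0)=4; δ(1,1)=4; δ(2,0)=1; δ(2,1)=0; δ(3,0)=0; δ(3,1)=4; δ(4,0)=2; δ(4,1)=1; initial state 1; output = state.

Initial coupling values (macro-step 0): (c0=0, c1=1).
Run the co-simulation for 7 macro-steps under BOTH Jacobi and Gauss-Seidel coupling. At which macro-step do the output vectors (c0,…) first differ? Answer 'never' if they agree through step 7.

first divergence at macro-step: never

[Jacobi] macro 1: S0 reads c1=1 → after 1×micro: 2; S1 reads c0=0 → after 2×micro: 2 ⇒ (c0=2, c1=2)
[Jacobi] macro 2: S0 reads c1=2 → after 1×micro: 4; S1 reads c0=2 → after 2×micro: 4 ⇒ (c0=4, c1=4)
[Jacobi] macro 3: S0 reads c1=4 → after 1×micro: 8; S1 reads c0=4 → after 2×micro: 1 ⇒ (c0=8, c1=1)
[Jacobi] macro 4: S0 reads c1=1 → after 1×micro: 2; S1 reads c0=8 → after 2×micro: 2 ⇒ (c0=2, c1=2)
[Jacobi] macro 5: S0 reads c1=2 → after 1×micro: 4; S1 reads c0=2 → after 2×micro: 4 ⇒ (c0=4, c1=4)
[Jacobi] macro 6: S0 reads c1=4 → after 1×micro: 8; S1 reads c0=4 → after 2×micro: 1 ⇒ (c0=8, c1=1)
[Jacobi] macro 7: S0 reads c1=1 → after 1×micro: 2; S1 reads c0=8 → after 2×micro: 2 ⇒ (c0=2, c1=2)
[Gauss-Seidel] macro 1: S0 reads c1=1 → after 1×micro: 2; S1 reads c0=2 → after 2×micro: 2 ⇒ (c0=2, c1=2)
[Gauss-Seidel] macro 2: S0 reads c1=2 → after 1×micro: 4; S1 reads c0=4 → after 2×micro: 4 ⇒ (c0=4, c1=4)
[Gauss-Seidel] macro 3: S0 reads c1=4 → after 1×micro: 8; S1 reads c0=8 → after 2×micro: 1 ⇒ (c0=8, c1=1)
[Gauss-Seidel] macro 4: S0 reads c1=1 → after 1×micro: 2; S1 reads c0=2 → after 2×micro: 2 ⇒ (c0=2, c1=2)
[Gauss-Seidel] macro 5: S0 reads c1=2 → after 1×micro: 4; S1 reads c0=4 → after 2×micro: 4 ⇒ (c0=4, c1=4)
[Gauss-Seidel] macro 6: S0 reads c1=4 → after 1×micro: 8; S1 reads c0=8 → after 2×micro: 1 ⇒ (c0=8, c1=1)
[Gauss-Seidel] macro 7: S0 reads c1=1 → after 1×micro: 2; S1 reads c0=2 → after 2×micro: 2 ⇒ (c0=2, c1=2)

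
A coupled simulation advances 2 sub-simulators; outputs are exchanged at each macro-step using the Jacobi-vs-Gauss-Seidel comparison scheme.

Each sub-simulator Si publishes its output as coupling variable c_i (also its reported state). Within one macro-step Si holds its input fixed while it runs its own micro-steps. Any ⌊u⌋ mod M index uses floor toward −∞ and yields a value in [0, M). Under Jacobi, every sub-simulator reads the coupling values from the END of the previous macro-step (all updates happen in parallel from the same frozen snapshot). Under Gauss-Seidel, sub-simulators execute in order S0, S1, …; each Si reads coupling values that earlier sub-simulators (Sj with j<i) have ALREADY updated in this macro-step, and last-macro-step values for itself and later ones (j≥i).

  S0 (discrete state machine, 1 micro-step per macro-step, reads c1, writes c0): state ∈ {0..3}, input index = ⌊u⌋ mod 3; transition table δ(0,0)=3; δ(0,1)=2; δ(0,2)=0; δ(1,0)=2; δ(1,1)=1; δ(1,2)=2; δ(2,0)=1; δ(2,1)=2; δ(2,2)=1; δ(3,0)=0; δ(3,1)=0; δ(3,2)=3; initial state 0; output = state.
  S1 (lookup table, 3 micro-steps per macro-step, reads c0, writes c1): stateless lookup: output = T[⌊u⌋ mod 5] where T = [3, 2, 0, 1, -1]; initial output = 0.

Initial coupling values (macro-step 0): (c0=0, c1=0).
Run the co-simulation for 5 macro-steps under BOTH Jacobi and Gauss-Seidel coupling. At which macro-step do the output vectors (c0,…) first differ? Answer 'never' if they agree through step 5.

[Jacobi] macro 1: S0 reads c1=0 → after 1×micro: 3; S1 reads c0=0 → after 3×micro: 3 ⇒ (c0=3, c1=3)
[Jacobi] macro 2: S0 reads c1=3 → after 1×micro: 0; S1 reads c0=3 → after 3×micro: 1 ⇒ (c0=0, c1=1)
[Jacobi] macro 3: S0 reads c1=1 → after 1×micro: 2; S1 reads c0=0 → after 3×micro: 3 ⇒ (c0=2, c1=3)
[Jacobi] macro 4: S0 reads c1=3 → after 1×micro: 1; S1 reads c0=2 → after 3×micro: 0 ⇒ (c0=1, c1=0)
[Jacobi] macro 5: S0 reads c1=0 → after 1×micro: 2; S1 reads c0=1 → after 3×micro: 2 ⇒ (c0=2, c1=2)
[Gauss-Seidel] macro 1: S0 reads c1=0 → after 1×micro: 3; S1 reads c0=3 → after 3×micro: 1 ⇒ (c0=3, c1=1)
[Gauss-Seidel] macro 2: S0 reads c1=1 → after 1×micro: 0; S1 reads c0=0 → after 3×micro: 3 ⇒ (c0=0, c1=3)
[Gauss-Seidel] macro 3: S0 reads c1=3 → after 1×micro: 3; S1 reads c0=3 → after 3×micro: 1 ⇒ (c0=3, c1=1)
[Gauss-Seidel] macro 4: S0 reads c1=1 → after 1×micro: 0; S1 reads c0=0 → after 3×micro: 3 ⇒ (c0=0, c1=3)
[Gauss-Seidel] macro 5: S0 reads c1=3 → after 1×micro: 3; S1 reads c0=3 → after 3×micro: 1 ⇒ (c0=3, c1=1)

first divergence at macro-step: 1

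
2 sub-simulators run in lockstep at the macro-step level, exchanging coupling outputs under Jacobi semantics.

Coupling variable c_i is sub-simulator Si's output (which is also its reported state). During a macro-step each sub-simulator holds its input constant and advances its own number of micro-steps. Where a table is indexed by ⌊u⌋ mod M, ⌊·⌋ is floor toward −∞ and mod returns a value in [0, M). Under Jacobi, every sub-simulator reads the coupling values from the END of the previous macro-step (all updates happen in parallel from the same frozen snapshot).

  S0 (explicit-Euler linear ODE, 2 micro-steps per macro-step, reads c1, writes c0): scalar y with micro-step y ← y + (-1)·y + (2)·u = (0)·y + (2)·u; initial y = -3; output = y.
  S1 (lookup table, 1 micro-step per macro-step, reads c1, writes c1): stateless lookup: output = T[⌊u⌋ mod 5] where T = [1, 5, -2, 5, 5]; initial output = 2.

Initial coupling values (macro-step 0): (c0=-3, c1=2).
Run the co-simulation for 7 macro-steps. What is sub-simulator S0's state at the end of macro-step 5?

macro 1: S0 reads c1=2 → after 2×micro: 4; S1 reads c1=2 → after 1×micro: -2 ⇒ (c0=4, c1=-2)
macro 2: S0 reads c1=-2 → after 2×micro: -4; S1 reads c1=-2 → after 1×micro: 5 ⇒ (c0=-4, c1=5)
macro 3: S0 reads c1=5 → after 2×micro: 10; S1 reads c1=5 → after 1×micro: 1 ⇒ (c0=10, c1=1)
macro 4: S0 reads c1=1 → after 2×micro: 2; S1 reads c1=1 → after 1×micro: 5 ⇒ (c0=2, c1=5)
macro 5: S0 reads c1=5 → after 2×micro: 10; S1 reads c1=5 → after 1×micro: 1 ⇒ (c0=10, c1=1)
macro 6: S0 reads c1=1 → after 2×micro: 2; S1 reads c1=1 → after 1×micro: 5 ⇒ (c0=2, c1=5)
macro 7: S0 reads c1=5 → after 2×micro: 10; S1 reads c1=5 → after 1×micro: 1 ⇒ (c0=10, c1=1)

S0 state at macro-step 5 = 10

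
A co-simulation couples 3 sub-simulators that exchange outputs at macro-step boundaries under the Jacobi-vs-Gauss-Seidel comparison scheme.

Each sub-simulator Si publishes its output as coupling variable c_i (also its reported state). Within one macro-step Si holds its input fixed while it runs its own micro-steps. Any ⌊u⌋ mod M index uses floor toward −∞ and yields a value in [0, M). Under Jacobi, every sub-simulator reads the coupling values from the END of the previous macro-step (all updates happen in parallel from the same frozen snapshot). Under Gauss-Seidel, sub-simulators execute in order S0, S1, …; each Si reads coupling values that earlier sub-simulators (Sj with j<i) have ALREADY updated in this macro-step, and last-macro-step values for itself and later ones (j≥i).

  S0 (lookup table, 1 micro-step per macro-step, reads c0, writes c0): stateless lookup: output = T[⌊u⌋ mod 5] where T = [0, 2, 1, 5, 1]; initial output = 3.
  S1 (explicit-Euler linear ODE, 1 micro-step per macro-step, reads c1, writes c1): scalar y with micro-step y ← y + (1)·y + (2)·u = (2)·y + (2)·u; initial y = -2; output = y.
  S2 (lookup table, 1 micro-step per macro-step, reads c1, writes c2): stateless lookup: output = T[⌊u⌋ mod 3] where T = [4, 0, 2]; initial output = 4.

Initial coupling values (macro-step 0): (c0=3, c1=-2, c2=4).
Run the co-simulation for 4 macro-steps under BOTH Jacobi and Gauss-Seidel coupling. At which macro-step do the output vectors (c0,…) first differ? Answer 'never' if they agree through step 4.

[Jacobi] macro 1: S0 reads c0=3 → after 1×micro: 5; S1 reads c1=-2 → after 1×micro: -8; S2 reads c1=-2 → after 1×micro: 0 ⇒ (c0=5, c1=-8, c2=0)
[Jacobi] macro 2: S0 reads c0=5 → after 1×micro: 0; S1 reads c1=-8 → after 1×micro: -32; S2 reads c1=-8 → after 1×micro: 0 ⇒ (c0=0, c1=-32, c2=0)
[Jacobi] macro 3: S0 reads c0=0 → after 1×micro: 0; S1 reads c1=-32 → after 1×micro: -128; S2 reads c1=-32 → after 1×micro: 0 ⇒ (c0=0, c1=-128, c2=0)
[Jacobi] macro 4: S0 reads c0=0 → after 1×micro: 0; S1 reads c1=-128 → after 1×micro: -512; S2 reads c1=-128 → after 1×micro: 0 ⇒ (c0=0, c1=-512, c2=0)
[Gauss-Seidel] macro 1: S0 reads c0=3 → after 1×micro: 5; S1 reads c1=-2 → after 1×micro: -8; S2 reads c1=-8 → after 1×micro: 0 ⇒ (c0=5, c1=-8, c2=0)
[Gauss-Seidel] macro 2: S0 reads c0=5 → after 1×micro: 0; S1 reads c1=-8 → after 1×micro: -32; S2 reads c1=-32 → after 1×micro: 0 ⇒ (c0=0, c1=-32, c2=0)
[Gauss-Seidel] macro 3: S0 reads c0=0 → after 1×micro: 0; S1 reads c1=-32 → after 1×micro: -128; S2 reads c1=-128 → after 1×micro: 0 ⇒ (c0=0, c1=-128, c2=0)
[Gauss-Seidel] macro 4: S0 reads c0=0 → after 1×micro: 0; S1 reads c1=-128 → after 1×micro: -512; S2 reads c1=-512 → after 1×micro: 0 ⇒ (c0=0, c1=-512, c2=0)

first divergence at macro-step: never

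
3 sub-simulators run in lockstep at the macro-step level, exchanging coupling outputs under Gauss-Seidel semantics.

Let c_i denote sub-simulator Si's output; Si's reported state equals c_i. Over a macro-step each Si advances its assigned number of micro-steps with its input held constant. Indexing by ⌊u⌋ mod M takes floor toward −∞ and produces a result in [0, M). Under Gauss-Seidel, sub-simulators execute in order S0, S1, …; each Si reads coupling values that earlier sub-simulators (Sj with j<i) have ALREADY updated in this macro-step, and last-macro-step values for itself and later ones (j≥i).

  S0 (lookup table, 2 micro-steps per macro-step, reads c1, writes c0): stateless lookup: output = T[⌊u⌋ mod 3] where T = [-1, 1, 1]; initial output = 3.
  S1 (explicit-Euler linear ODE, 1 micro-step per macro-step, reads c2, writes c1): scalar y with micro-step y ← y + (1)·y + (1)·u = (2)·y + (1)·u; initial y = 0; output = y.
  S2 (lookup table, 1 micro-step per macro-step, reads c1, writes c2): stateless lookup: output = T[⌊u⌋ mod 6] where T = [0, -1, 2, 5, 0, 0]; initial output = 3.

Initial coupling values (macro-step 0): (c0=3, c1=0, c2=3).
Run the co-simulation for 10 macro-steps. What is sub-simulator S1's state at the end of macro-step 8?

S1 state at macro-step 8 = 720

macro 1: S0 reads c1=0 → after 2×micro: -1; S1 reads c2=3 → after 1×micro: 3; S2 reads c1=3 → after 1×micro: 5 ⇒ (c0=-1, c1=3, c2=5)
macro 2: S0 reads c1=3 → after 2×micro: -1; S1 reads c2=5 → after 1×micro: 11; S2 reads c1=11 → after 1×micro: 0 ⇒ (c0=-1, c1=11, c2=0)
macro 3: S0 reads c1=11 → after 2×micro: 1; S1 reads c2=0 → after 1×micro: 22; S2 reads c1=22 → after 1×micro: 0 ⇒ (c0=1, c1=22, c2=0)
macro 4: S0 reads c1=22 → after 2×micro: 1; S1 reads c2=0 → after 1×micro: 44; S2 reads c1=44 → after 1×micro: 2 ⇒ (c0=1, c1=44, c2=2)
macro 5: S0 reads c1=44 → after 2×micro: 1; S1 reads c2=2 → after 1×micro: 90; S2 reads c1=90 → after 1×micro: 0 ⇒ (c0=1, c1=90, c2=0)
macro 6: S0 reads c1=90 → after 2×micro: -1; S1 reads c2=0 → after 1×micro: 180; S2 reads c1=180 → after 1×micro: 0 ⇒ (c0=-1, c1=180, c2=0)
macro 7: S0 reads c1=180 → after 2×micro: -1; S1 reads c2=0 → after 1×micro: 360; S2 reads c1=360 → after 1×micro: 0 ⇒ (c0=-1, c1=360, c2=0)
macro 8: S0 reads c1=360 → after 2×micro: -1; S1 reads c2=0 → after 1×micro: 720; S2 reads c1=720 → after 1×micro: 0 ⇒ (c0=-1, c1=720, c2=0)
macro 9: S0 reads c1=720 → after 2×micro: -1; S1 reads c2=0 → after 1×micro: 1440; S2 reads c1=1440 → after 1×micro: 0 ⇒ (c0=-1, c1=1440, c2=0)
macro 10: S0 reads c1=1440 → after 2×micro: -1; S1 reads c2=0 → after 1×micro: 2880; S2 reads c1=2880 → after 1×micro: 0 ⇒ (c0=-1, c1=2880, c2=0)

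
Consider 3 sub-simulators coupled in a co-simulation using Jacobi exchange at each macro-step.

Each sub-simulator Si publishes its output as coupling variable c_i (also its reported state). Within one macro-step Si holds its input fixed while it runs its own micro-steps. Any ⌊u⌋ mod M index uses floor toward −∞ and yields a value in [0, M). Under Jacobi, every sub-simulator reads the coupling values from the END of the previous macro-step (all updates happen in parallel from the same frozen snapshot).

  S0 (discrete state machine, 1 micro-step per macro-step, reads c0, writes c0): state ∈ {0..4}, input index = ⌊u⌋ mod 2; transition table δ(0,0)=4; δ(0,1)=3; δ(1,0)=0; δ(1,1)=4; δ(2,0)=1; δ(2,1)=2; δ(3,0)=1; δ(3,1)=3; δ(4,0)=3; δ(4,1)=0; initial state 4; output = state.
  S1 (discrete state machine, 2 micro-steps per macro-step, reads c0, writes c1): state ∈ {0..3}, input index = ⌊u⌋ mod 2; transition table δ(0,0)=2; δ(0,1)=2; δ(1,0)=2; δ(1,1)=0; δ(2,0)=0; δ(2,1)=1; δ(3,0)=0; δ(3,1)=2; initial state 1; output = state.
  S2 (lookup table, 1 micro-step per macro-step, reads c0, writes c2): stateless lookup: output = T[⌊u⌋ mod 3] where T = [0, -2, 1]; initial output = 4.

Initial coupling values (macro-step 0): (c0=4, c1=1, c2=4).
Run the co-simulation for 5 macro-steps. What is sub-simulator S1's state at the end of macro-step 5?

macro 1: S0 reads c0=4 → after 1×micro: 3; S1 reads c0=4 → after 2×micro: 0; S2 reads c0=4 → after 1×micro: -2 ⇒ (c0=3, c1=0, c2=-2)
macro 2: S0 reads c0=3 → after 1×micro: 3; S1 reads c0=3 → after 2×micro: 1; S2 reads c0=3 → after 1×micro: 0 ⇒ (c0=3, c1=1, c2=0)
macro 3: S0 reads c0=3 → after 1×micro: 3; S1 reads c0=3 → after 2×micro: 2; S2 reads c0=3 → after 1×micro: 0 ⇒ (c0=3, c1=2, c2=0)
macro 4: S0 reads c0=3 → after 1×micro: 3; S1 reads c0=3 → after 2×micro: 0; S2 reads c0=3 → after 1×micro: 0 ⇒ (c0=3, c1=0, c2=0)
macro 5: S0 reads c0=3 → after 1×micro: 3; S1 reads c0=3 → after 2×micro: 1; S2 reads c0=3 → after 1×micro: 0 ⇒ (c0=3, c1=1, c2=0)

S1 state at macro-step 5 = 1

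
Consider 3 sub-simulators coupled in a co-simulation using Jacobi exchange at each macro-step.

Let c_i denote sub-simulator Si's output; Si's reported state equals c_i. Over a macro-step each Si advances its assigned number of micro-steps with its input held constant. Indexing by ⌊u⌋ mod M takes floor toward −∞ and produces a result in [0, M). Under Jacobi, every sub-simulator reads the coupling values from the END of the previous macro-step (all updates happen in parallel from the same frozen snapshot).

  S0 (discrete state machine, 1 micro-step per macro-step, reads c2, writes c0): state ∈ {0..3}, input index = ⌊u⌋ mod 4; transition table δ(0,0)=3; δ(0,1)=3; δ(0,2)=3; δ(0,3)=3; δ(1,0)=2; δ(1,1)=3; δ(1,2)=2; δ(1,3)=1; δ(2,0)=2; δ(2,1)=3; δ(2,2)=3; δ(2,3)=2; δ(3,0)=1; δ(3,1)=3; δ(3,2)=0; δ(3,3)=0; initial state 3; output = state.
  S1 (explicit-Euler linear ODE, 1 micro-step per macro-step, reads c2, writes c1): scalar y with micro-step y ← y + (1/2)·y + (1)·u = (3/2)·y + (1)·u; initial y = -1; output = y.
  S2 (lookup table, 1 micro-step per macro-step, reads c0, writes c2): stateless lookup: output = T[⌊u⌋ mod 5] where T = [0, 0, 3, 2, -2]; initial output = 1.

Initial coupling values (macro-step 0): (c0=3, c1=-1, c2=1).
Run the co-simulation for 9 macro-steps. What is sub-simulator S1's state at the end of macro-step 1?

S1 state at macro-step 1 = -1/2

macro 1: S0 reads c2=1 → after 1×micro: 3; S1 reads c2=1 → after 1×micro: -1/2; S2 reads c0=3 → after 1×micro: 2 ⇒ (c0=3, c1=-1/2, c2=2)
macro 2: S0 reads c2=2 → after 1×micro: 0; S1 reads c2=2 → after 1×micro: 5/4; S2 reads c0=3 → after 1×micro: 2 ⇒ (c0=0, c1=5/4, c2=2)
macro 3: S0 reads c2=2 → after 1×micro: 3; S1 reads c2=2 → after 1×micro: 31/8; S2 reads c0=0 → after 1×micro: 0 ⇒ (c0=3, c1=31/8, c2=0)
macro 4: S0 reads c2=0 → after 1×micro: 1; S1 reads c2=0 → after 1×micro: 93/16; S2 reads c0=3 → after 1×micro: 2 ⇒ (c0=1, c1=93/16, c2=2)
macro 5: S0 reads c2=2 → after 1×micro: 2; S1 reads c2=2 → after 1×micro: 343/32; S2 reads c0=1 → after 1×micro: 0 ⇒ (c0=2, c1=343/32, c2=0)
macro 6: S0 reads c2=0 → after 1×micro: 2; S1 reads c2=0 → after 1×micro: 1029/64; S2 reads c0=2 → after 1×micro: 3 ⇒ (c0=2, c1=1029/64, c2=3)
macro 7: S0 reads c2=3 → after 1×micro: 2; S1 reads c2=3 → after 1×micro: 3471/128; S2 reads c0=2 → after 1×micro: 3 ⇒ (c0=2, c1=3471/128, c2=3)
macro 8: S0 reads c2=3 → after 1×micro: 2; S1 reads c2=3 → after 1×micro: 11181/256; S2 reads c0=2 → after 1×micro: 3 ⇒ (c0=2, c1=11181/256, c2=3)
macro 9: S0 reads c2=3 → after 1×micro: 2; S1 reads c2=3 → after 1×micro: 35079/512; S2 reads c0=2 → after 1×micro: 3 ⇒ (c0=2, c1=35079/512, c2=3)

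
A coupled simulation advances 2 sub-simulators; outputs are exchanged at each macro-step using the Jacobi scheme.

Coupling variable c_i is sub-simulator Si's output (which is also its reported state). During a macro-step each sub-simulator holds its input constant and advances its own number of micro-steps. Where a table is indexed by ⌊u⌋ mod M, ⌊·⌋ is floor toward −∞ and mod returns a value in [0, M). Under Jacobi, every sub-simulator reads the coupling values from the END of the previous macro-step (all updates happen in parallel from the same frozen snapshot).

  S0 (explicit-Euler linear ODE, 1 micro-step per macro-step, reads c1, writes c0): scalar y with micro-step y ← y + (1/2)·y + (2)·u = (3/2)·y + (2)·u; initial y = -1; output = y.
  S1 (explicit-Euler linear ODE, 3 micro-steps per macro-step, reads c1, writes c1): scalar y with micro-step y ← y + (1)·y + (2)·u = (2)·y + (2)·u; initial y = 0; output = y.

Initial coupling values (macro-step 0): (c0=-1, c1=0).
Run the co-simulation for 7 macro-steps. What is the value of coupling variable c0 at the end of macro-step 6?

macro 1: S0 reads c1=0 → after 1×micro: -3/2; S1 reads c1=0 → after 3×micro: 0 ⇒ (c0=-3/2, c1=0)
macro 2: S0 reads c1=0 → after 1×micro: -9/4; S1 reads c1=0 → after 3×micro: 0 ⇒ (c0=-9/4, c1=0)
macro 3: S0 reads c1=0 → after 1×micro: -27/8; S1 reads c1=0 → after 3×micro: 0 ⇒ (c0=-27/8, c1=0)
macro 4: S0 reads c1=0 → after 1×micro: -81/16; S1 reads c1=0 → after 3×micro: 0 ⇒ (c0=-81/16, c1=0)
macro 5: S0 reads c1=0 → after 1×micro: -243/32; S1 reads c1=0 → after 3×micro: 0 ⇒ (c0=-243/32, c1=0)
macro 6: S0 reads c1=0 → after 1×micro: -729/64; S1 reads c1=0 → after 3×micro: 0 ⇒ (c0=-729/64, c1=0)
macro 7: S0 reads c1=0 → after 1×micro: -2187/128; S1 reads c1=0 → after 3×micro: 0 ⇒ (c0=-2187/128, c1=0)

c0 at macro-step 6 = -729/64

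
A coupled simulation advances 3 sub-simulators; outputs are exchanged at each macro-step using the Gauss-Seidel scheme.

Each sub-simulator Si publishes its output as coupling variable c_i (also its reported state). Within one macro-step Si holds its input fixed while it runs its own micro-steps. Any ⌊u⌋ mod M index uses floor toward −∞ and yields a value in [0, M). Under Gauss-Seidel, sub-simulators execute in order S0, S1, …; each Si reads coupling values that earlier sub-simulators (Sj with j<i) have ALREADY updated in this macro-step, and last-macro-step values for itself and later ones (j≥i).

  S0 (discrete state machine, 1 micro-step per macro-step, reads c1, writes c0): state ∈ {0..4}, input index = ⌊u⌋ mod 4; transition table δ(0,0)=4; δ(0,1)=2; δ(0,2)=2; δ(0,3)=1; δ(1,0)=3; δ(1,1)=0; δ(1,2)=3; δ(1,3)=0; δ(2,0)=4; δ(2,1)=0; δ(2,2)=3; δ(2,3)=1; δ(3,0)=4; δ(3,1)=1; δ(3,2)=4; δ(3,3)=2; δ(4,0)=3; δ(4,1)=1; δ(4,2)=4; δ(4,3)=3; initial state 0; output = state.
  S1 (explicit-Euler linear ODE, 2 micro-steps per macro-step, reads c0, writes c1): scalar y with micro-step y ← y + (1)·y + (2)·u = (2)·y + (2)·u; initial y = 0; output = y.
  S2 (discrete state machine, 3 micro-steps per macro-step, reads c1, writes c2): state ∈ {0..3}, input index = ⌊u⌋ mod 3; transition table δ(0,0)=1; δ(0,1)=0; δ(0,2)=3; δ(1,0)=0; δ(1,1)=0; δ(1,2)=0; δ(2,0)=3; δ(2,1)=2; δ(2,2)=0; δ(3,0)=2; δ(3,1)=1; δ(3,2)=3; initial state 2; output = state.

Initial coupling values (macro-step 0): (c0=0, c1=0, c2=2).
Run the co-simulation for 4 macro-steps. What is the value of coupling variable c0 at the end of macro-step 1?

c0 at macro-step 1 = 4

macro 1: S0 reads c1=0 → after 1×micro: 4; S1 reads c0=4 → after 2×micro: 24; S2 reads c1=24 → after 3×micro: 3 ⇒ (c0=4, c1=24, c2=3)
macro 2: S0 reads c1=24 → after 1×micro: 3; S1 reads c0=3 → after 2×micro: 114; S2 reads c1=114 → after 3×micro: 2 ⇒ (c0=3, c1=114, c2=2)
macro 3: S0 reads c1=114 → after 1×micro: 4; S1 reads c0=4 → after 2×micro: 480; S2 reads c1=480 → after 3×micro: 3 ⇒ (c0=4, c1=480, c2=3)
macro 4: S0 reads c1=480 → after 1×micro: 3; S1 reads c0=3 → after 2×micro: 1938; S2 reads c1=1938 → after 3×micro: 2 ⇒ (c0=3, c1=1938, c2=2)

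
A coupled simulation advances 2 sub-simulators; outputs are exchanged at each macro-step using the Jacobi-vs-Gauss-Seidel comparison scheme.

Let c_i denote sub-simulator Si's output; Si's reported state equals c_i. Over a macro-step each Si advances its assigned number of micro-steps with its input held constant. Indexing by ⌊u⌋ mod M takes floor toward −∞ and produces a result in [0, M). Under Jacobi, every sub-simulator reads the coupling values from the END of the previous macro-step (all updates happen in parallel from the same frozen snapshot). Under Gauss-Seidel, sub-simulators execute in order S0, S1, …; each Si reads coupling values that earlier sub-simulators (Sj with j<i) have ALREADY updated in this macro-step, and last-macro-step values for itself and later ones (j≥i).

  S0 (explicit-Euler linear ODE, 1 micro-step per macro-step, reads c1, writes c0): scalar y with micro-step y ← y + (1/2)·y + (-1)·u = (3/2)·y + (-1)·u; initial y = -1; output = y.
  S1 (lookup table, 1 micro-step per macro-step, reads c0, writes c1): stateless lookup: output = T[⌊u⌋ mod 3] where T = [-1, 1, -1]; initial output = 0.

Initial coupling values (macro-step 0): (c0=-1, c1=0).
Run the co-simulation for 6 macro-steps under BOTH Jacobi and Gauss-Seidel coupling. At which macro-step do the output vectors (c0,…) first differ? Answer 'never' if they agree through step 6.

[Jacobi] macro 1: S0 reads c1=0 → after 1×micro: -3/2; S1 reads c0=-1 → after 1×micro: -1 ⇒ (c0=-3/2, c1=-1)
[Jacobi] macro 2: S0 reads c1=-1 → after 1×micro: -5/4; S1 reads c0=-3/2 → after 1×micro: 1 ⇒ (c0=-5/4, c1=1)
[Jacobi] macro 3: S0 reads c1=1 → after 1×micro: -23/8; S1 reads c0=-5/4 → after 1×micro: 1 ⇒ (c0=-23/8, c1=1)
[Jacobi] macro 4: S0 reads c1=1 → after 1×micro: -85/16; S1 reads c0=-23/8 → after 1×micro: -1 ⇒ (c0=-85/16, c1=-1)
[Jacobi] macro 5: S0 reads c1=-1 → after 1×micro: -223/32; S1 reads c0=-85/16 → after 1×micro: -1 ⇒ (c0=-223/32, c1=-1)
[Jacobi] macro 6: S0 reads c1=-1 → after 1×micro: -605/64; S1 reads c0=-223/32 → after 1×micro: -1 ⇒ (c0=-605/64, c1=-1)
[Gauss-Seidel] macro 1: S0 reads c1=0 → after 1×micro: -3/2; S1 reads c0=-3/2 → after 1×micro: 1 ⇒ (c0=-3/2, c1=1)
[Gauss-Seidel] macro 2: S0 reads c1=1 → after 1×micro: -13/4; S1 reads c0=-13/4 → after 1×micro: -1 ⇒ (c0=-13/4, c1=-1)
[Gauss-Seidel] macro 3: S0 reads c1=-1 → after 1×micro: -31/8; S1 reads c0=-31/8 → after 1×micro: -1 ⇒ (c0=-31/8, c1=-1)
[Gauss-Seidel] macro 4: S0 reads c1=-1 → after 1×micro: -77/16; S1 reads c0=-77/16 → after 1×micro: 1 ⇒ (c0=-77/16, c1=1)
[Gauss-Seidel] macro 5: S0 reads c1=1 → after 1×micro: -263/32; S1 reads c0=-263/32 → after 1×micro: -1 ⇒ (c0=-263/32, c1=-1)
[Gauss-Seidel] macro 6: S0 reads c1=-1 → after 1×micro: -725/64; S1 reads c0=-725/64 → after 1×micro: -1 ⇒ (c0=-725/64, c1=-1)

first divergence at macro-step: 1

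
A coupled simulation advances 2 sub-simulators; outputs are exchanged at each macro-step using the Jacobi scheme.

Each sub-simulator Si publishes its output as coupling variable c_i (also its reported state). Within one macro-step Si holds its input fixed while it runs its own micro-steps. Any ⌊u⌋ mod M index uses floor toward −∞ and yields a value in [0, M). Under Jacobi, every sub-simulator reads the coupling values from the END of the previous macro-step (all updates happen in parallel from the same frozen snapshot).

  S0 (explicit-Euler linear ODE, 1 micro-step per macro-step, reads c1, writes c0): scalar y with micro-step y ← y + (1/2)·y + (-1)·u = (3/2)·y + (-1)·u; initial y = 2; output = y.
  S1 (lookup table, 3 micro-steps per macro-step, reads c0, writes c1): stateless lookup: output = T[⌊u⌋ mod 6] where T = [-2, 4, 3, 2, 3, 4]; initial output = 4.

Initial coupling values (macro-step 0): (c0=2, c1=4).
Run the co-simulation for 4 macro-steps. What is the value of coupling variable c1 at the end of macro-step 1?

macro 1: S0 reads c1=4 → after 1×micro: -1; S1 reads c0=2 → after 3×micro: 3 ⇒ (c0=-1, c1=3)
macro 2: S0 reads c1=3 → after 1×micro: -9/2; S1 reads c0=-1 → after 3×micro: 4 ⇒ (c0=-9/2, c1=4)
macro 3: S0 reads c1=4 → after 1×micro: -43/4; S1 reads c0=-9/2 → after 3×micro: 4 ⇒ (c0=-43/4, c1=4)
macro 4: S0 reads c1=4 → after 1×micro: -161/8; S1 reads c0=-43/4 → after 3×micro: 4 ⇒ (c0=-161/8, c1=4)

c1 at macro-step 1 = 3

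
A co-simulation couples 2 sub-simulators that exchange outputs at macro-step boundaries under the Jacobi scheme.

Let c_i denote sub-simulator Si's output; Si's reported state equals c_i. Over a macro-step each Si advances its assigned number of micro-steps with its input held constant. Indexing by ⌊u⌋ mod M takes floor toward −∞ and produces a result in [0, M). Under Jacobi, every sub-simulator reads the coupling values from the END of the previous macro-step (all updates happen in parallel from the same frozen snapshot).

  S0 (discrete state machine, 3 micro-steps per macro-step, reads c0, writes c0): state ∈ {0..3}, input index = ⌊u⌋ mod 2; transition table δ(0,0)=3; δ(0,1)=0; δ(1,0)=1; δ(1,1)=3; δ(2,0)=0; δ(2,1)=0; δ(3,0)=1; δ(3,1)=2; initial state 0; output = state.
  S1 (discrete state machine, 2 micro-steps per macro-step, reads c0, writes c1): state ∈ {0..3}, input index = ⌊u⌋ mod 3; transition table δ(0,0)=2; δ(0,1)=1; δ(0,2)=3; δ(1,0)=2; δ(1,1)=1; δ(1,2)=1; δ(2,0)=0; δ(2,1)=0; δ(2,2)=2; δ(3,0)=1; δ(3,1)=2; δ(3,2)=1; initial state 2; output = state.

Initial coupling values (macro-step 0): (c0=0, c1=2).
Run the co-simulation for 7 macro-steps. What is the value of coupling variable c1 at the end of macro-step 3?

macro 1: S0 reads c0=0 → after 3×micro: 1; S1 reads c0=0 → after 2×micro: 2 ⇒ (c0=1, c1=2)
macro 2: S0 reads c0=1 → after 3×micro: 0; S1 reads c0=1 → after 2×micro: 1 ⇒ (c0=0, c1=1)
macro 3: S0 reads c0=0 → after 3×micro: 1; S1 reads c0=0 → after 2×micro: 0 ⇒ (c0=1, c1=0)
macro 4: S0 reads c0=1 → after 3×micro: 0; S1 reads c0=1 → after 2×micro: 1 ⇒ (c0=0, c1=1)
macro 5: S0 reads c0=0 → after 3×micro: 1; S1 reads c0=0 → after 2×micro: 0 ⇒ (c0=1, c1=0)
macro 6: S0 reads c0=1 → after 3×micro: 0; S1 reads c0=1 → after 2×micro: 1 ⇒ (c0=0, c1=1)
macro 7: S0 reads c0=0 → after 3×micro: 1; S1 reads c0=0 → after 2×micro: 0 ⇒ (c0=1, c1=0)

c1 at macro-step 3 = 0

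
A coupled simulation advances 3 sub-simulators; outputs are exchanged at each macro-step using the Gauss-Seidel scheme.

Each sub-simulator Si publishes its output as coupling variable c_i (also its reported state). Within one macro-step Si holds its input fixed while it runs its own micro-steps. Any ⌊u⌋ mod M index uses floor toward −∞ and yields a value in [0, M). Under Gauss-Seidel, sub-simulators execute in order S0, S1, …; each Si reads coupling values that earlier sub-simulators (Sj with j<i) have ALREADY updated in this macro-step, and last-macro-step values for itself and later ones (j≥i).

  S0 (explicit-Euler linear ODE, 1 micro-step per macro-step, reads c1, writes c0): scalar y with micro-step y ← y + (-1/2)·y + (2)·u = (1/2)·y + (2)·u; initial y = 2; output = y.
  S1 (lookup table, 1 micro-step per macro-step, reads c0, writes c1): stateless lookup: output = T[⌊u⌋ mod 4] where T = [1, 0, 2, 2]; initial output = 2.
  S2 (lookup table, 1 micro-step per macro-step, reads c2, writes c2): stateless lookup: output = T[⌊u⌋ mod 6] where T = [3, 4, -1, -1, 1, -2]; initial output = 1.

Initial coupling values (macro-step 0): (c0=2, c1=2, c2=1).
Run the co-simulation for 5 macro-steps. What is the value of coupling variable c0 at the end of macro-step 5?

macro 1: S0 reads c1=2 → after 1×micro: 5; S1 reads c0=5 → after 1×micro: 0; S2 reads c2=1 → after 1×micro: 4 ⇒ (c0=5, c1=0, c2=4)
macro 2: S0 reads c1=0 → after 1×micro: 5/2; S1 reads c0=5/2 → after 1×micro: 2; S2 reads c2=4 → after 1×micro: 1 ⇒ (c0=5/2, c1=2, c2=1)
macro 3: S0 reads c1=2 → after 1×micro: 21/4; S1 reads c0=21/4 → after 1×micro: 0; S2 reads c2=1 → after 1×micro: 4 ⇒ (c0=21/4, c1=0, c2=4)
macro 4: S0 reads c1=0 → after 1×micro: 21/8; S1 reads c0=21/8 → after 1×micro: 2; S2 reads c2=4 → after 1×micro: 1 ⇒ (c0=21/8, c1=2, c2=1)
macro 5: S0 reads c1=2 → after 1×micro: 85/16; S1 reads c0=85/16 → after 1×micro: 0; S2 reads c2=1 → after 1×micro: 4 ⇒ (c0=85/16, c1=0, c2=4)

c0 at macro-step 5 = 85/16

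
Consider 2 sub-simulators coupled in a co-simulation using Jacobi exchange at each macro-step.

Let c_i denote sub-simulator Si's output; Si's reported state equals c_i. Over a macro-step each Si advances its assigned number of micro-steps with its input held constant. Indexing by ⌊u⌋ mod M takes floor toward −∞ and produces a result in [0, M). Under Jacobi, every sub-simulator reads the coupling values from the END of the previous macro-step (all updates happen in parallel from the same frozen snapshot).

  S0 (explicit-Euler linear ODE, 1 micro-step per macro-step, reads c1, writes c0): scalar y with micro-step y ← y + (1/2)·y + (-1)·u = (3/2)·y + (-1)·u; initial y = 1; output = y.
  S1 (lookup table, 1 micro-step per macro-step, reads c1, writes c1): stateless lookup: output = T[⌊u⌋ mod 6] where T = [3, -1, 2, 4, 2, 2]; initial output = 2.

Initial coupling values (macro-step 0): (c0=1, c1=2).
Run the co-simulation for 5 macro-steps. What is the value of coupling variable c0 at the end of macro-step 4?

macro 1: S0 reads c1=2 → after 1×micro: -1/2; S1 reads c1=2 → after 1×micro: 2 ⇒ (c0=-1/2, c1=2)
macro 2: S0 reads c1=2 → after 1×micro: -11/4; S1 reads c1=2 → after 1×micro: 2 ⇒ (c0=-11/4, c1=2)
macro 3: S0 reads c1=2 → after 1×micro: -49/8; S1 reads c1=2 → after 1×micro: 2 ⇒ (c0=-49/8, c1=2)
macro 4: S0 reads c1=2 → after 1×micro: -179/16; S1 reads c1=2 → after 1×micro: 2 ⇒ (c0=-179/16, c1=2)
macro 5: S0 reads c1=2 → after 1×micro: -601/32; S1 reads c1=2 → after 1×micro: 2 ⇒ (c0=-601/32, c1=2)

c0 at macro-step 4 = -179/16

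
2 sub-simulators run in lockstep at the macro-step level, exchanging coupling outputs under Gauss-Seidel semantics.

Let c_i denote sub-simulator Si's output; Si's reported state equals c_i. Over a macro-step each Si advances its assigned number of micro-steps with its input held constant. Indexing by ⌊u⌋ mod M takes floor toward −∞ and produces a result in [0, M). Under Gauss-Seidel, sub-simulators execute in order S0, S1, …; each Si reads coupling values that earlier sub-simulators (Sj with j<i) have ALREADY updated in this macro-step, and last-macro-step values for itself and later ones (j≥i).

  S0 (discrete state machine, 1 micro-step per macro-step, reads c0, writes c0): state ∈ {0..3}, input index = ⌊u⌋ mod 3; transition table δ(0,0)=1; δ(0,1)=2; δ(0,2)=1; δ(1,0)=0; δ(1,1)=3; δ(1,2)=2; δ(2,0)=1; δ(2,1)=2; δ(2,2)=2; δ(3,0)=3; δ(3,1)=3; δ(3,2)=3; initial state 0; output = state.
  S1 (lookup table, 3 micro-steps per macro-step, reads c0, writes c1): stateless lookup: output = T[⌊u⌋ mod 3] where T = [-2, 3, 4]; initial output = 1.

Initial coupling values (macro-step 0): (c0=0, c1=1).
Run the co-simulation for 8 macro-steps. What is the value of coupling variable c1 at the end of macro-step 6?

c1 at macro-step 6 = -2

macro 1: S0 reads c0=0 → after 1×micro: 1; S1 reads c0=1 → after 3×micro: 3 ⇒ (c0=1, c1=3)
macro 2: S0 reads c0=1 → after 1×micro: 3; S1 reads c0=3 → after 3×micro: -2 ⇒ (c0=3, c1=-2)
macro 3: S0 reads c0=3 → after 1×micro: 3; S1 reads c0=3 → after 3×micro: -2 ⇒ (c0=3, c1=-2)
macro 4: S0 reads c0=3 → after 1×micro: 3; S1 reads c0=3 → after 3×micro: -2 ⇒ (c0=3, c1=-2)
macro 5: S0 reads c0=3 → after 1×micro: 3; S1 reads c0=3 → after 3×micro: -2 ⇒ (c0=3, c1=-2)
macro 6: S0 reads c0=3 → after 1×micro: 3; S1 reads c0=3 → after 3×micro: -2 ⇒ (c0=3, c1=-2)
macro 7: S0 reads c0=3 → after 1×micro: 3; S1 reads c0=3 → after 3×micro: -2 ⇒ (c0=3, c1=-2)
macro 8: S0 reads c0=3 → after 1×micro: 3; S1 reads c0=3 → after 3×micro: -2 ⇒ (c0=3, c1=-2)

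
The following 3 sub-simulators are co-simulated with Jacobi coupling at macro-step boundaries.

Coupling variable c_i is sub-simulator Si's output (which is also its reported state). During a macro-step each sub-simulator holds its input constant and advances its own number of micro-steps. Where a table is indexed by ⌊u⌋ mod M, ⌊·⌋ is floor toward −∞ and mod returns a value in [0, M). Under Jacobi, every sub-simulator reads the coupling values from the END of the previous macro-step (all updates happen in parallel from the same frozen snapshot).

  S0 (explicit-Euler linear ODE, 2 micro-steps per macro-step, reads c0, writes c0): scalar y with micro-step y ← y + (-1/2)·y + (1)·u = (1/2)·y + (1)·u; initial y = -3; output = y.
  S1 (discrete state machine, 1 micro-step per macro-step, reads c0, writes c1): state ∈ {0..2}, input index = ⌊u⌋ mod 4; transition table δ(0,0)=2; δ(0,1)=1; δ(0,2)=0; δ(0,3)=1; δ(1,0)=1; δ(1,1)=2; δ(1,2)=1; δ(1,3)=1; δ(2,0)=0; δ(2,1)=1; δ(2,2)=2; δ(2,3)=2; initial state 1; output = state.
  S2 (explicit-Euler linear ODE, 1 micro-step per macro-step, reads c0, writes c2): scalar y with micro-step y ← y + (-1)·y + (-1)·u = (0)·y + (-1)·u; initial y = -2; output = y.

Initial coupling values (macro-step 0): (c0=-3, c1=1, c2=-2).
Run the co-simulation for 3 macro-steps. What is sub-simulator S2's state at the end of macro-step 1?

S2 state at macro-step 1 = 3

macro 1: S0 reads c0=-3 → after 2×micro: -21/4; S1 reads c0=-3 → after 1×micro: 2; S2 reads c0=-3 → after 1×micro: 3 ⇒ (c0=-21/4, c1=2, c2=3)
macro 2: S0 reads c0=-21/4 → after 2×micro: -147/16; S1 reads c0=-21/4 → after 1×micro: 2; S2 reads c0=-21/4 → after 1×micro: 21/4 ⇒ (c0=-147/16, c1=2, c2=21/4)
macro 3: S0 reads c0=-147/16 → after 2×micro: -1029/64; S1 reads c0=-147/16 → after 1×micro: 2; S2 reads c0=-147/16 → after 1×micro: 147/16 ⇒ (c0=-1029/64, c1=2, c2=147/16)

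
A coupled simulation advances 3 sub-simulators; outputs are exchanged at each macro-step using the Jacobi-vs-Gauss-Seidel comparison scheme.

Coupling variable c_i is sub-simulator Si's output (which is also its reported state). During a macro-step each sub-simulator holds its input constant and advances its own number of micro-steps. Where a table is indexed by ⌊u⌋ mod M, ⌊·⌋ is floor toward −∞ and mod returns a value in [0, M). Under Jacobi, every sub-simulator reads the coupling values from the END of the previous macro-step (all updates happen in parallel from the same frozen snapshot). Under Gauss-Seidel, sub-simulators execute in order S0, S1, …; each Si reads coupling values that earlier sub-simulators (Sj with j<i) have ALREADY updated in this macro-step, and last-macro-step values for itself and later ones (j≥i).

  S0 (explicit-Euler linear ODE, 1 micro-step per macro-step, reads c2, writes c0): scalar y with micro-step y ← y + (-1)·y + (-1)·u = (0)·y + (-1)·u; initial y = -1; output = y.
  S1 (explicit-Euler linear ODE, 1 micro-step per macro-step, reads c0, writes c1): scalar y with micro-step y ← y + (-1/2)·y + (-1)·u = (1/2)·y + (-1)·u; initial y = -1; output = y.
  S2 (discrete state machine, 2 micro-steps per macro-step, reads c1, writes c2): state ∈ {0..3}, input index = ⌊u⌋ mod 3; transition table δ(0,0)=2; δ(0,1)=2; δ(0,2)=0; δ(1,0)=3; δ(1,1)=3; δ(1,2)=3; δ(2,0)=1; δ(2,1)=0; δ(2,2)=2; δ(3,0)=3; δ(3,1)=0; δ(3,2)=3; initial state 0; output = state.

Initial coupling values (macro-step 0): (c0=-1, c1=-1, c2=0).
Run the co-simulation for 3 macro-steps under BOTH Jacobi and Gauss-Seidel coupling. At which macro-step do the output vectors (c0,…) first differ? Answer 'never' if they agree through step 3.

first divergence at macro-step: 1

[Jacobi] macro 1: S0 reads c2=0 → after 1×micro: 0; S1 reads c0=-1 → after 1×micro: 1/2; S2 reads c1=-1 → after 2×micro: 0 ⇒ (c0=0, c1=1/2, c2=0)
[Jacobi] macro 2: S0 reads c2=0 → after 1×micro: 0; S1 reads c0=0 → after 1×micro: 1/4; S2 reads c1=1/2 → after 2×micro: 1 ⇒ (c0=0, c1=1/4, c2=1)
[Jacobi] macro 3: S0 reads c2=1 → after 1×micro: -1; S1 reads c0=0 → after 1×micro: 1/8; S2 reads c1=1/4 → after 2×micro: 3 ⇒ (c0=-1, c1=1/8, c2=3)
[Gauss-Seidel] macro 1: S0 reads c2=0 → after 1×micro: 0; S1 reads c0=0 → after 1×micro: -1/2; S2 reads c1=-1/2 → after 2×micro: 0 ⇒ (c0=0, c1=-1/2, c2=0)
[Gauss-Seidel] macro 2: S0 reads c2=0 → after 1×micro: 0; S1 reads c0=0 → after 1×micro: -1/4; S2 reads c1=-1/4 → after 2×micro: 0 ⇒ (c0=0, c1=-1/4, c2=0)
[Gauss-Seidel] macro 3: S0 reads c2=0 → after 1×micro: 0; S1 reads c0=0 → after 1×micro: -1/8; S2 reads c1=-1/8 → after 2×micro: 0 ⇒ (c0=0, c1=-1/8, c2=0)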